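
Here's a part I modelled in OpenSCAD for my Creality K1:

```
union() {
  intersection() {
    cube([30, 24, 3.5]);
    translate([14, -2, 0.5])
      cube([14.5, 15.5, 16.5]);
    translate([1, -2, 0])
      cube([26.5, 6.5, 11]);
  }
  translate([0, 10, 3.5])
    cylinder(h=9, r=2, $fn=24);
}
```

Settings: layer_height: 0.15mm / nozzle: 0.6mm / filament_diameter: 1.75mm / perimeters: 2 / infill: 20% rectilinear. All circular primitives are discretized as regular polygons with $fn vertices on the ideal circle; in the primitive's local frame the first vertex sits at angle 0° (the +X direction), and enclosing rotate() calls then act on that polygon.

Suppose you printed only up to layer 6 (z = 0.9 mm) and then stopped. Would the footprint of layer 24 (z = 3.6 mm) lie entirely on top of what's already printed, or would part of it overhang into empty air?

part overhangs

Compare the two slices. At z = 0.9: the cube is present — its section is the full 30×24 rectangle (area 720.00 mm²); the 14.5×15.5 cube at (14, -2) contributes its full rectangle (area 224.75 mm²); the cube at (1, -2) is present — its section is the full 26.5×6.5 rectangle (area 172.25 mm²); Taking the intersection: the 14.5×15.5 cube at (14, -2) partially overlaps the 30×24 cube; clipping to the common part keeps 195.75 mm²; the 26.5×6.5 cube at (1, -2) partially overlaps the running intersection; clipping to the common part keeps 60.75 mm² — area = 60.75 mm²; the cylinder at (0, 10) is not intersected at this z (z outside [3.5, 12.5]); Combining (union): only the result so far is present, so the union is just that shape — area = 60.75 mm². At z = 3.6: the cube is absent (z outside [0, 3.5]); the 14.5×15.5 cube at (14, -2) contributes its full rectangle (area 224.75 mm²); the cube at (1, -2) is present — its section is the full 26.5×6.5 rectangle (area 172.25 mm²); Taking the intersection: at least one operand is absent at this height, so nothing remains; the r=2 cylinder at (0, 10) gives a regular 24-gon of circumradius 2 (constant along its height) (area = (24/2)·2.000²·sin(360°/24) = 12.42 mm²); Merging all regions: only the r=2 cylinder at (0, 10) is present, so the union is just that shape — area = 12.42 mm². Checking containment: at z = 3.6 the cross-section extends beyond the z = 0.9 cross-section by about 12.42 mm².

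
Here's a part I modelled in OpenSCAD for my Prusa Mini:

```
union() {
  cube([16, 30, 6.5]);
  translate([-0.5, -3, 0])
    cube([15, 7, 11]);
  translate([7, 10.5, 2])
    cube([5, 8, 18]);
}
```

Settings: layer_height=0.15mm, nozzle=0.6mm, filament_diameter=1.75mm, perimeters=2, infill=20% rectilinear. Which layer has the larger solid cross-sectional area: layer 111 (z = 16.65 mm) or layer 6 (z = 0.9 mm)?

Layer 111 (z = 16.65): the cube is not intersected at this z (z outside [0, 6.5]); the cube at (-0.5, -3) is absent (z outside [0, 11]); the cube at (7, 10.5) (footprint 5×8) is included at this height (area 40.00 mm²); Combining (union): only the 5×8 cube at (7, 10.5) is present, so the union is just that shape — area = 40.00 mm². So its area = 40.00 mm². Layer 6 (z = 0.9): the cube (footprint 16×30) is included at this height (area 480.00 mm²); the 15×7 cube at (-0.5, -3) contributes its full rectangle (area 105.00 mm²); the cube at (7, 10.5) is not intersected at this z (z outside [2, 20]); Merging all regions: the regions partially overlap — summed areas 585.00 mm² minus the doubly-counted overlap 58.00 mm² gives 527.00 mm² — area = 527.00 mm². So its area = 527.00 mm². Layer 6 is larger (527.00 vs 40.00 mm²).

layer 6 (z = 0.9 mm)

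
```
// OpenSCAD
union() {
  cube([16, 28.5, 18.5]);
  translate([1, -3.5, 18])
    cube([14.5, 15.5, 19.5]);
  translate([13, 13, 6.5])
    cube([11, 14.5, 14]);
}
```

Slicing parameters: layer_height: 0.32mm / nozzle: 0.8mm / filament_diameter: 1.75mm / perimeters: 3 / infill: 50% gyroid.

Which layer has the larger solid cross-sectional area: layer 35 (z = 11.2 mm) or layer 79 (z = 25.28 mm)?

layer 35 (z = 11.2 mm)

Layer 35 (z = 11.2): the cube is present — its section is the full 16×28.5 rectangle (area 456.00 mm²); the cube at (1, -3.5) is absent (z outside [18, 37.5]); the cube at (13, 13) (footprint 11×14.5) is included at this height (area 159.50 mm²); Combining (union): the regions partially overlap — summed areas 615.50 mm² minus the doubly-counted overlap 43.50 mm² gives 572.00 mm² — area = 572.00 mm². So its area = 572.00 mm². Layer 79 (z = 25.28): the cube is not intersected at this z (z outside [0, 18.5]); the cube at (1, -3.5) (footprint 14.5×15.5) is included at this height (area 224.75 mm²); the cube at (13, 13) is absent (z outside [6.5, 20.5]); Combining (union): only the 14.5×15.5 cube at (1, -3.5) is present, so the union is just that shape — area = 224.75 mm². So its area = 224.75 mm². Layer 35 is larger (572.00 vs 224.75 mm²).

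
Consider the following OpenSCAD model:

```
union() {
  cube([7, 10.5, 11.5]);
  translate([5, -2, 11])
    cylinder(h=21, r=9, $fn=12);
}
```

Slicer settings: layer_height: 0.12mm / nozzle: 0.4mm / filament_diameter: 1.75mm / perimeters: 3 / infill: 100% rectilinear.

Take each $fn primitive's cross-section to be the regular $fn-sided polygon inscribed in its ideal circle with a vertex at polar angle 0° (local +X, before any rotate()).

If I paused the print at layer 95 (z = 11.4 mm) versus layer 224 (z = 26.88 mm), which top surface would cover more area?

Layer 95 (z = 11.4): the 7×10.5 cube contributes its full rectangle (area 73.50 mm²); the cylinder at (5, -2): section is a regular 12-gon, circumradius r=9 (area = (12/2)·9.000²·sin(360°/12) = 243.00 mm²); Combining (union): the regions partially overlap — summed areas 316.50 mm² minus the doubly-counted overlap 45.02 mm² gives 271.48 mm² — area = 271.48 mm². So its area = 271.48 mm². Layer 224 (z = 26.88): the cube is not intersected at this z (z outside [0, 11.5]); the cylinder at (5, -2): section is a regular 12-gon, circumradius r=9 (area = (12/2)·9.000²·sin(360°/12) = 243.00 mm²); Combining (union): only the r=9 cylinder at (5, -2) is present, so the union is just that shape — area = 243.00 mm². So its area = 243.00 mm². Layer 95 is larger (271.48 vs 243.00 mm²).

layer 95 (z = 11.4 mm)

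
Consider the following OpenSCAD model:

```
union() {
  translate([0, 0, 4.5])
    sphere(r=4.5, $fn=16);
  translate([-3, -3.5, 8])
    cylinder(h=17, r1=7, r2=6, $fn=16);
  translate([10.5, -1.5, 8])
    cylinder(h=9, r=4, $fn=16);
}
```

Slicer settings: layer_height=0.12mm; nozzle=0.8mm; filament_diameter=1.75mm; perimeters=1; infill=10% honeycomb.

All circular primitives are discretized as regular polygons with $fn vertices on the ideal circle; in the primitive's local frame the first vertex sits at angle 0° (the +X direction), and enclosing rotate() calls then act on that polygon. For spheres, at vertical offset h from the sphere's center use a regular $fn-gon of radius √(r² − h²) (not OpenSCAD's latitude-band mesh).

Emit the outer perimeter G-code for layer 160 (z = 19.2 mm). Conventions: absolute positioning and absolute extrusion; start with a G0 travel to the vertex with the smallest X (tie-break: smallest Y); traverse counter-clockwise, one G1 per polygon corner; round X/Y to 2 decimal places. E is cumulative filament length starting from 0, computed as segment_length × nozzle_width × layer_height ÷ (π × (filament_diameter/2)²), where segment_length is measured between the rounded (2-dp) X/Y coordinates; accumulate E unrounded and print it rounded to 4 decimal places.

At z = 19.2 mm: the sphere does not reach this height (|z−center|=14.700 > r=4.5); the cone at (-3, -3.5): at t=0.659 of its height the radius interpolates to r₁+(r₂−r₁)t = 6.341, giving a regular 16-gon of that circumradius; the cylinder at (10.5, -1.5) is not intersected at this z (z outside [8, 17]); Taking the union: only the cone at (-3, -3.5) is present, so the union is just that shape — 1 connected region. The outline is a single polygon with 16 vertices. Extrusion per mm of travel: 0.8 × 0.12 / (π × 0.875²) = 0.039912. Accumulating E over each segment gives final E = 1.5799.

G0 X-9.34 Y-3.50 Z19.20
G1 X-8.86 Y-5.93 E0.0989
G1 X-7.48 Y-7.98 E0.1975
G1 X-5.43 Y-9.36 E0.2961
G1 X-3.00 Y-9.84 E0.3950
G1 X-0.57 Y-9.36 E0.4938
G1 X1.48 Y-7.98 E0.5925
G1 X2.86 Y-5.93 E0.6911
G1 X3.34 Y-3.50 E0.7900
G1 X2.86 Y-1.07 E0.8888
G1 X1.48 Y0.98 E0.9875
G1 X-0.57 Y2.36 E1.0861
G1 X-3.00 Y2.84 E1.1850
G1 X-5.43 Y2.36 E1.2838
G1 X-7.48 Y0.98 E1.3824
G1 X-8.86 Y-1.07 E1.4811
G1 X-9.34 Y-3.50 E1.5799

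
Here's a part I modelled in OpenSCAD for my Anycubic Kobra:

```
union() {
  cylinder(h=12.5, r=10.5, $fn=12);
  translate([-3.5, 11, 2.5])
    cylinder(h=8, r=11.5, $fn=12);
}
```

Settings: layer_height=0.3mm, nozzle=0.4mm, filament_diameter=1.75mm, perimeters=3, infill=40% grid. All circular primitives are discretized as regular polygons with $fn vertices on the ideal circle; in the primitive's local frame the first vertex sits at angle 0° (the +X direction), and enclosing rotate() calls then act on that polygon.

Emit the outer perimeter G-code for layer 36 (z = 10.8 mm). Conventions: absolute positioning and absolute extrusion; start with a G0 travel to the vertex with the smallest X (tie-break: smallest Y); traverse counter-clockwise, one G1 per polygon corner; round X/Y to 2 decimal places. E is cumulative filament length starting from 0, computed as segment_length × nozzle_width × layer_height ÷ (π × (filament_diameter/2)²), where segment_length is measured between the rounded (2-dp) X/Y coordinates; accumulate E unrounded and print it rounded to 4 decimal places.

At z = 10.8 mm: the cylinder: section is a regular 12-gon, circumradius r=10.5; the cylinder at (-3.5, 11) does not reach this height (z outside [2.5, 10.5]); Combining (union): only the r=10.5 cylinder is present, so the union is just that shape — 1 connected region. The outline is a single polygon with 12 vertices. Extrusion per mm of travel: 0.4 × 0.3 / (π × 0.875²) = 0.049890. Accumulating E over each segment gives final E = 3.2534.

G0 X-10.50 Y0.00 Z10.80
G1 X-9.09 Y-5.25 E0.2712
G1 X-5.25 Y-9.09 E0.5421
G1 X0.00 Y-10.50 E0.8133
G1 X5.25 Y-9.09 E1.0845
G1 X9.09 Y-5.25 E1.3555
G1 X10.50 Y0.00 E1.6267
G1 X9.09 Y5.25 E1.8979
G1 X5.25 Y9.09 E2.1688
G1 X0.00 Y10.50 E2.4400
G1 X-5.25 Y9.09 E2.7112
G1 X-9.09 Y5.25 E2.9822
G1 X-10.50 Y0.00 E3.2534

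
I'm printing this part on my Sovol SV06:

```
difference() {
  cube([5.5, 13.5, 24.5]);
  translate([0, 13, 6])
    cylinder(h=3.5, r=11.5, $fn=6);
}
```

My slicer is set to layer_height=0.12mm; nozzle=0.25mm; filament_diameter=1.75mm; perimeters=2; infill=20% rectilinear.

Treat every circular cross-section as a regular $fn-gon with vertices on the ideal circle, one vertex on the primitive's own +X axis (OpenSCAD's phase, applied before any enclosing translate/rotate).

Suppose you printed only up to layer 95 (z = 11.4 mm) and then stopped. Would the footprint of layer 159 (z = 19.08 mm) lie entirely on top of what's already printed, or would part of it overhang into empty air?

entirely on top

Compare the two slices. At z = 11.4: the 5.5×13.5 cube contributes its full rectangle (area 74.25 mm²); the cylinder at (0, 13) is absent (z outside [6, 9.5]); Taking the first minus the rest: none of the subtracted shapes is present at this height, so the 5.5×13.5 cube is unchanged — area = 74.25 mm². At z = 19.08: the cube is present — its section is the full 5.5×13.5 rectangle (area 74.25 mm²); the cylinder at (0, 13) is absent (z outside [6, 9.5]); Subtracting the remaining from the first: none of the subtracted shapes is present at this height, so the 5.5×13.5 cube is unchanged — area = 74.25 mm². Checking containment: the cross-section at z = 19.08 is a subset of the cross-section at z = 11.4.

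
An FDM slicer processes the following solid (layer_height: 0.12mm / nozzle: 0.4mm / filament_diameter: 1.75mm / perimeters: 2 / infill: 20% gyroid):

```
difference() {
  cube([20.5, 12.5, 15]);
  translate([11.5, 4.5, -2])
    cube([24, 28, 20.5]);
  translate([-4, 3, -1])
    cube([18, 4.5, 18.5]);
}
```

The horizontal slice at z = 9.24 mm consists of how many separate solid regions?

2

At z = 9.24 mm: the 20.5×12.5 cube contributes its full rectangle; the cube at (11.5, 4.5) is present — its section is the full 24×28 rectangle; the 18×4.5 cube at (-4, 3) contributes its full rectangle; Subtracting the remaining from the first: starting from the 20.5×12.5 cube, the 24×28 cube at (11.5, 4.5) partially overlaps it — only the 72.00 mm² overlap (of its 672.00 mm²) is removed, clipping the outline; the 18×4.5 cube at (-4, 3) partially overlaps it — only the 55.50 mm² overlap (of its 81.00 mm²) is removed, clipping the outline — 2 connected regions. The result has 2 disconnected regions.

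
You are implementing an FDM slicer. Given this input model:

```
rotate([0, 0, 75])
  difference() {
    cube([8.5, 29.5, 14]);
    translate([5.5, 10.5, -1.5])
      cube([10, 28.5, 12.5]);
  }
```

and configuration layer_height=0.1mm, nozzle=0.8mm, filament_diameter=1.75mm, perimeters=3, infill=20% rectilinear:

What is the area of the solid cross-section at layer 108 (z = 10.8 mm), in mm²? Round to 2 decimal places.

193.75 mm²

At z = 10.8 mm: the cube (footprint 8.5×29.5) is included at this height (area 250.75 mm²); the cube at (5.5, 10.5) (footprint 10×28.5) is included at this height (area 285.00 mm²); Taking the first minus the rest: starting from the 8.5×29.5 cube (250.75 mm²), the 10×28.5 cube at (5.5, 10.5) partially overlaps it — only the 57.00 mm² overlap (of its 285.00 mm²) is removed, clipping the outline — area = 193.75 mm²; (rotated 75° about Z; rotation is an isometry so areas/perimeters/island counts are preserved). Overall, the cross-section is a single solid region. Net area = 193.75 mm².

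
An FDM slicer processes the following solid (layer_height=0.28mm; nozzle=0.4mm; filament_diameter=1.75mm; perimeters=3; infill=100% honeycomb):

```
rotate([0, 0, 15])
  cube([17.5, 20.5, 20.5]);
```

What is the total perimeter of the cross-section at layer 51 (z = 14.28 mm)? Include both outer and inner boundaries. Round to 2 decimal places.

76.00 mm

At z = 14.28 mm: the cube (footprint 17.5×20.5) is included at this height (perimeter 76.00 mm); (whole slice rotated 15° about Z — lengths, areas and connectivity unchanged). Overall, the cross-section is a single solid region. Total boundary length (outer) = 76.00 mm.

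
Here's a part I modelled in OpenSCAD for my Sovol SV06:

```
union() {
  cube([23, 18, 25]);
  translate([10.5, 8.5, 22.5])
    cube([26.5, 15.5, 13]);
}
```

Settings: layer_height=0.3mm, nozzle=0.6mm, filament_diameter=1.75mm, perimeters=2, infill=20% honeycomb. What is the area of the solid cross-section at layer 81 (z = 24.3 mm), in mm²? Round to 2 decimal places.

At z = 24.3 mm: the cube is present — its section is the full 23×18 rectangle (area 414.00 mm²); the 26.5×15.5 cube at (10.5, 8.5) contributes its full rectangle (area 410.75 mm²); Taking the union: the regions partially overlap — summed areas 824.75 mm² minus the doubly-counted overlap 118.75 mm² gives 706.00 mm² — area = 706.00 mm². Overall, the cross-section is a single solid region. Net area = 706.00 mm².

706.00 mm²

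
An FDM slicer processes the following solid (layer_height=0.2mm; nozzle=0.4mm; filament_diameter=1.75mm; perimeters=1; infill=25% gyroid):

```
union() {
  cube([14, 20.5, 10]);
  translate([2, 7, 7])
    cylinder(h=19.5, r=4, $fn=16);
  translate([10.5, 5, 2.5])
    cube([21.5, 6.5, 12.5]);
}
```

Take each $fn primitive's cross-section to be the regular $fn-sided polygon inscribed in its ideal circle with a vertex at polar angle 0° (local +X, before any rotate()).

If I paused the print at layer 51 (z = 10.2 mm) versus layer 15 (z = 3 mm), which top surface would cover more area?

Layer 51 (z = 10.2): the cube is absent (z outside [0, 10]); the r=4 cylinder at (2, 7) contributes a regular 16-gon of circumradius 4 (area = (16/2)·4.000²·sin(360°/16) = 48.98 mm²); the 21.5×6.5 cube at (10.5, 5) contributes its full rectangle (area 139.75 mm²); Taking the union: the 2 present regions are separate (no shared area or edge), so areas and boundary lengths simply add and each stays a separate island — area = 188.73 mm². So its area = 188.73 mm². Layer 15 (z = 3): the cube is present — its section is the full 14×20.5 rectangle (area 287.00 mm²); the cylinder at (2, 7) is absent (z outside [7, 26.5]); the cube at (10.5, 5) (footprint 21.5×6.5) is included at this height (area 139.75 mm²); Combining (union): the regions partially overlap — summed areas 426.75 mm² minus the doubly-counted overlap 22.75 mm² gives 404.00 mm² — area = 404.00 mm². So its area = 404.00 mm². Layer 15 is larger (404.00 vs 188.73 mm²).

layer 15 (z = 3 mm)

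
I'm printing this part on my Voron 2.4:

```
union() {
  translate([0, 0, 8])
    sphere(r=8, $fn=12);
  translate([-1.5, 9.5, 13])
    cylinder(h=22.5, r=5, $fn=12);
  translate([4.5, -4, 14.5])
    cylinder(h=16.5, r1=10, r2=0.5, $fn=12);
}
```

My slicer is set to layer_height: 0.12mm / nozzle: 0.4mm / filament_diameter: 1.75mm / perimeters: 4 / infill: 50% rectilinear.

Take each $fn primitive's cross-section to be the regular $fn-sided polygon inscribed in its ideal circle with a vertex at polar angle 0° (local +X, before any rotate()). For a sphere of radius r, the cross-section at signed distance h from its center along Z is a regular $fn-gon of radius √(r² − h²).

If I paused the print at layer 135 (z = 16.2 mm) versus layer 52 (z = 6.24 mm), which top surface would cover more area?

Layer 135 (z = 16.2): the sphere is absent (|z−center|=8.200 > r=8); the r=5 cylinder at (-1.5, 9.5) contributes a regular 12-gon of circumradius 5 (area = (12/2)·5.000²·sin(360°/12) = 75.00 mm²); the cone at (4.5, -4) contributes a regular 12-gon of circumradius 9.021 (interpolated between r1=10 and r2=0.5 at t=0.103) (area = (12/2)·9.021²·sin(360°/12) = 244.15 mm²); Taking the union: the 2 present regions are separate (no shared area or edge), so areas and boundary lengths simply add and each stays a separate island — area = 319.15 mm². So its area = 319.15 mm². Layer 52 (z = 6.24): the sphere: section is a regular 12-gon, circumradius = √(r²−h²) = √(8²−1.76²) = 7.804 (area = (12/2)·7.804²·sin(360°/12) = 182.71 mm²); the cylinder at (-1.5, 9.5) is absent (z outside [13, 35.5]); the cone at (4.5, -4) is absent (z outside [14.5, 31]); Taking the union: only the r=8 sphere is present, so the union is just that shape — area = 182.71 mm². So its area = 182.71 mm². Layer 135 is larger (319.15 vs 182.71 mm²).

layer 135 (z = 16.2 mm)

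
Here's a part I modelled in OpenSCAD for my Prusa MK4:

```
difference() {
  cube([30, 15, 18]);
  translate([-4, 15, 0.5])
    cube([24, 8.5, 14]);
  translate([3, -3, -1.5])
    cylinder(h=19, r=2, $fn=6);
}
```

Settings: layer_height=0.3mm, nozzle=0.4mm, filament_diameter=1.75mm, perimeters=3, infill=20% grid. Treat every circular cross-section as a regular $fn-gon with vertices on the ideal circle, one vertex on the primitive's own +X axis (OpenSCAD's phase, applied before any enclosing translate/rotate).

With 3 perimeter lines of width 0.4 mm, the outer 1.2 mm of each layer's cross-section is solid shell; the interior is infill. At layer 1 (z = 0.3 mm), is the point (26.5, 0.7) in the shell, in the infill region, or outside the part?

At z = 0.3 mm: the cube is present — its section is the full 30×15 rectangle; the cube at (-4, 15) is absent (z outside [0.5, 14.5]); the cylinder at (3, -3): section is a regular 6-gon, circumradius r=2; After the difference (first − rest): starting from the 30×15 cube, the r=2 cylinder at (3, -3) misses the remaining region (no effect) — 1 connected region. Overall, the cross-section is a single solid region. The nearest boundary edge runs (30.00, 0.00)→(0.00, 0.00); distance from the point to it = 0.70 mm. The point is inside the cross-section, 0.70 mm from the nearest boundary — within the 1.2 mm shell band (3 × 0.4).

shell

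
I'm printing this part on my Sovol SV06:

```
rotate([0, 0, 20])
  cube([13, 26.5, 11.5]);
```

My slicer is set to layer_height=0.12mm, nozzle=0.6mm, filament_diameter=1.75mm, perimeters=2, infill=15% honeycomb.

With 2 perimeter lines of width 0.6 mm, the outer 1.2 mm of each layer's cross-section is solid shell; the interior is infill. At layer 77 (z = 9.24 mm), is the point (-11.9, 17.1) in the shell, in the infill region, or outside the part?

outside

At z = 9.24 mm: the cube (footprint 13×26.5) is included at this height; (whole slice rotated 20° about Z — lengths, areas and connectivity unchanged). Overall, the cross-section is a single solid region. Undo the 20° rotation: the query point maps to (-5.334, 20.139) in the un-rotated model frame. The nearest boundary edge runs (0.00, 26.50)→(0.00, 0.00); distance from the point to it = 5.33 mm. The point is not inside any of the regions above, so it lies outside the cross-section (5.33 mm from the nearest boundary).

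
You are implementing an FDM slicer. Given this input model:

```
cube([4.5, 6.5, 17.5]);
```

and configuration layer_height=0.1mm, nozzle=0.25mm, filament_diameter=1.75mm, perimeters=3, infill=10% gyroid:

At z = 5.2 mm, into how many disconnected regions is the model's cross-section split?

1

At z = 5.2 mm: the 4.5×6.5 cube contributes its full rectangle. The result has 1 disconnected region.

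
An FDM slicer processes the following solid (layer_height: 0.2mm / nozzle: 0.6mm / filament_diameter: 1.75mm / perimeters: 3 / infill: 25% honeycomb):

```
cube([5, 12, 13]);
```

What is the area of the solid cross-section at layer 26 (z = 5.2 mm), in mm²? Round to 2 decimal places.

At z = 5.2 mm: the 5×12 cube contributes its full rectangle (area 60.00 mm²). Overall, the cross-section is a single solid region. Net area = 60.00 mm².

60.00 mm²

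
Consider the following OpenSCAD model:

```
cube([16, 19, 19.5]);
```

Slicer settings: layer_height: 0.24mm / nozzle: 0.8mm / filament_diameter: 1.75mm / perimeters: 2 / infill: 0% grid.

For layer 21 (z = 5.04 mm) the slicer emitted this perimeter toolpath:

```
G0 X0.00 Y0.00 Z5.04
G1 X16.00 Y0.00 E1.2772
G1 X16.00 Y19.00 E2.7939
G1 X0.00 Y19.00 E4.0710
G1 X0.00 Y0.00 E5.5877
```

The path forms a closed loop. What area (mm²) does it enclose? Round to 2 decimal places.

304.00 mm²

Apply the shoelace formula to the sequence of (X, Y) vertices; enclosed area = 304.00 mm².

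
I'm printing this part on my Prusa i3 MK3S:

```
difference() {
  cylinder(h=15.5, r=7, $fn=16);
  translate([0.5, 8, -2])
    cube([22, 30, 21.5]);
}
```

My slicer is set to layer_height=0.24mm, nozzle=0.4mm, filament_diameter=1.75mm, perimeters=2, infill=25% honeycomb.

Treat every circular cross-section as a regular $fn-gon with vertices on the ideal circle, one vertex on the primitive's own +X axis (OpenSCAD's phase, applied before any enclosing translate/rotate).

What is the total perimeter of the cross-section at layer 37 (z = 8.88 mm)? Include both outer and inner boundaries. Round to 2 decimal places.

At z = 8.88 mm: the cylinder: section is a regular 16-gon, circumradius r=7 (perimeter = 2·16·7.000·sin(180°/16) = 43.70 mm); the 22×30 cube at (0.5, 8) contributes its full rectangle (perimeter 104.00 mm); Taking the first minus the rest: starting from the r=7 cylinder, the 22×30 cube at (0.5, 8) misses the remaining region (no effect) — boundary = 43.70 mm. Overall, the cross-section is a single solid region. Total boundary length (outer) = 43.70 mm.

43.70 mm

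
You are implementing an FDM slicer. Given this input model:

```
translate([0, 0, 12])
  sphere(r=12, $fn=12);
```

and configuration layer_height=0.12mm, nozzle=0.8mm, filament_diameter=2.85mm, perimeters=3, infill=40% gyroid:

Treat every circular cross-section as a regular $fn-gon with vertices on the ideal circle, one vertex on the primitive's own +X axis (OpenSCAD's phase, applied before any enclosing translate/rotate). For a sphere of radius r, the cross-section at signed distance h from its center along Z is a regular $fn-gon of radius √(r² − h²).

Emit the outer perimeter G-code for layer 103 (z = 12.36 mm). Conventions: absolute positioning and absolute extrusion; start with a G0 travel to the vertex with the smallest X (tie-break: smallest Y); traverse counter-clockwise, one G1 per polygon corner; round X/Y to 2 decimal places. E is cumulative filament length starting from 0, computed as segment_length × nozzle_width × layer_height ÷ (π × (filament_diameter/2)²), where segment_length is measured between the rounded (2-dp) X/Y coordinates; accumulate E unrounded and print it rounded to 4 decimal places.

G0 X-11.99 Y0.00 Z12.36
G1 X-10.39 Y-6.00 E0.0934
G1 X-6.00 Y-10.39 E0.1869
G1 X0.00 Y-11.99 E0.2803
G1 X6.00 Y-10.39 E0.3738
G1 X10.39 Y-6.00 E0.4672
G1 X11.99 Y0.00 E0.5606
G1 X10.39 Y6.00 E0.6541
G1 X6.00 Y10.39 E0.7475
G1 X0.00 Y11.99 E0.8410
G1 X-6.00 Y10.39 E0.9344
G1 X-10.39 Y6.00 E1.0278
G1 X-11.99 Y0.00 E1.1213

At z = 12.36 mm: the r=12 sphere contributes a regular 12-gon of circumradius √(12²−0.36²) = 11.995. The outline is a single polygon with 12 vertices. Extrusion per mm of travel: 0.8 × 0.12 / (π × 1.425²) = 0.015048. Accumulating E over each segment gives final E = 1.1213.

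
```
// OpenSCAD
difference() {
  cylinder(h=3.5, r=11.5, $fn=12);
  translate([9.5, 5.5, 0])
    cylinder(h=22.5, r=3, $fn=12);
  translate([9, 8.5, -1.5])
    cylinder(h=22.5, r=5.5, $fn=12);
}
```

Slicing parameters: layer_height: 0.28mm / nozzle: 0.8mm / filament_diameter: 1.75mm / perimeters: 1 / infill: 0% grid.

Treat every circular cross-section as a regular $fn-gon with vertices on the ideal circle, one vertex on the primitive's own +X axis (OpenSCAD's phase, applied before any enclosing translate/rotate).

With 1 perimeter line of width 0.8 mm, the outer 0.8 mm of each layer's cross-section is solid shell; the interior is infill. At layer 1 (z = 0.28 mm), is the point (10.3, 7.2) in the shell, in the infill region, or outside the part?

At z = 0.28 mm: the cylinder: section is a regular 12-gon, circumradius r=11.5; the r=3 cylinder at (9.5, 5.5) gives a regular 12-gon of circumradius 3 (constant along its height); the r=5.5 cylinder at (9, 8.5) contributes a regular 12-gon of circumradius 5.5; Taking the first minus the rest: starting from the r=11.5 cylinder, the r=3 cylinder at (9.5, 5.5) partially overlaps it — only the 14.24 mm² overlap (of its 27.00 mm²) is removed, clipping the outline; the r=5.5 cylinder at (9, 8.5) partially overlaps it — only the 16.53 mm² overlap (of its 90.75 mm²) is removed, clipping the outline — 1 connected region. Overall, the cross-section is a single solid region. The nearest boundary edge runs (9.50, 2.50)→(10.74, 2.83); distance from the point to it = 4.39 mm. The point is not inside any of the regions above, so it lies outside the cross-section (4.39 mm from the nearest boundary).

outside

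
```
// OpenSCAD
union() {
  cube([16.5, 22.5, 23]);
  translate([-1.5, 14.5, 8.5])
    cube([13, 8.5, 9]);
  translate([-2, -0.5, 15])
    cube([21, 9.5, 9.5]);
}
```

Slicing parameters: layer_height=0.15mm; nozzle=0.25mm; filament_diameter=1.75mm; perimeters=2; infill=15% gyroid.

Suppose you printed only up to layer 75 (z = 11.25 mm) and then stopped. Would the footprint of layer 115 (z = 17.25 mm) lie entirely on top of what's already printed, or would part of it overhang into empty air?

Compare the two slices. At z = 11.25: the cube is present — its section is the full 16.5×22.5 rectangle (area 371.25 mm²); the cube at (-1.5, 14.5) is present — its section is the full 13×8.5 rectangle (area 110.50 mm²); the cube at (-2, -0.5) is not intersected at this z (z outside [15, 24.5]); Combining (union): the regions partially overlap — summed areas 481.75 mm² minus the doubly-counted overlap 92.00 mm² gives 389.75 mm² — area = 389.75 mm². At z = 17.25: the cube (footprint 16.5×22.5) is included at this height (area 371.25 mm²); the 13×8.5 cube at (-1.5, 14.5) contributes its full rectangle (area 110.50 mm²); the cube at (-2, -0.5) (footprint 21×9.5) is included at this height (area 199.50 mm²); Merging all regions: the regions partially overlap — summed areas 681.25 mm² minus the doubly-counted overlap 240.50 mm² gives 440.75 mm² — area = 440.75 mm². Checking containment: at z = 17.25 the cross-section extends beyond the z = 11.25 cross-section by about 51.00 mm².

part overhangs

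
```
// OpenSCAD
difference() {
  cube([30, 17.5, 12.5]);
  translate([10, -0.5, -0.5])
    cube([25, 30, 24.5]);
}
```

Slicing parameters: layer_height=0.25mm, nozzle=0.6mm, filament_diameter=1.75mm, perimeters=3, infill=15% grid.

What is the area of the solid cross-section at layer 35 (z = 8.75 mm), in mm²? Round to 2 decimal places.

175.00 mm²

At z = 8.75 mm: the cube (footprint 30×17.5) is included at this height (area 525.00 mm²); the cube at (10, -0.5) (footprint 25×30) is included at this height (area 750.00 mm²); After the difference (first − rest): starting from the 30×17.5 cube (525.00 mm²), the 25×30 cube at (10, -0.5) partially overlaps it — only the 350.00 mm² overlap (of its 750.00 mm²) is removed, clipping the outline — area = 175.00 mm². Overall, the cross-section is a single solid region. Net area = 175.00 mm².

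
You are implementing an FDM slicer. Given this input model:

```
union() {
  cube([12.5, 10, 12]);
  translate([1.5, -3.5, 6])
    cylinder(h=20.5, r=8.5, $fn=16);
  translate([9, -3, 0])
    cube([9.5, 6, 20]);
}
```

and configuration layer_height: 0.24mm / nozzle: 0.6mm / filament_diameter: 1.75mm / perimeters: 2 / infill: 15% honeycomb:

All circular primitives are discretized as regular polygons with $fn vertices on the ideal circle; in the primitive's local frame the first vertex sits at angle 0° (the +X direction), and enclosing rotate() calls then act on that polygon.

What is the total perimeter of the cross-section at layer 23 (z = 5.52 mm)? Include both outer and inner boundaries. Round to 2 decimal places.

At z = 5.52 mm: the 12.5×10 cube contributes its full rectangle (perimeter 45.00 mm); the cylinder at (1.5, -3.5) does not reach this height (z outside [6, 26.5]); the cube at (9, -3) (footprint 9.5×6) is included at this height (perimeter 31.00 mm); Combining (union): the regions partially overlap (shared area 10.50 mm²), so the edge portions inside another operand are dropped and the merged outline is re-measured after clipping — boundary = 63.00 mm. Overall, the cross-section is a single solid region. Total boundary length (outer) = 63.00 mm.

63.00 mm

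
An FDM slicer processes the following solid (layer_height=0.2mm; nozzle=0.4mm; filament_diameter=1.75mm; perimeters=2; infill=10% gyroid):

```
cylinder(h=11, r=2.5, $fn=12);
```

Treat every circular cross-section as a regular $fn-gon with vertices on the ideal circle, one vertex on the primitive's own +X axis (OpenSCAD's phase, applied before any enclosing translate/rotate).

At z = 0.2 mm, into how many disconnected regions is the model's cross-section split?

1

At z = 0.2 mm: the r=2.5 cylinder gives a regular 12-gon of circumradius 2.5 (constant along its height). The result has 1 disconnected region.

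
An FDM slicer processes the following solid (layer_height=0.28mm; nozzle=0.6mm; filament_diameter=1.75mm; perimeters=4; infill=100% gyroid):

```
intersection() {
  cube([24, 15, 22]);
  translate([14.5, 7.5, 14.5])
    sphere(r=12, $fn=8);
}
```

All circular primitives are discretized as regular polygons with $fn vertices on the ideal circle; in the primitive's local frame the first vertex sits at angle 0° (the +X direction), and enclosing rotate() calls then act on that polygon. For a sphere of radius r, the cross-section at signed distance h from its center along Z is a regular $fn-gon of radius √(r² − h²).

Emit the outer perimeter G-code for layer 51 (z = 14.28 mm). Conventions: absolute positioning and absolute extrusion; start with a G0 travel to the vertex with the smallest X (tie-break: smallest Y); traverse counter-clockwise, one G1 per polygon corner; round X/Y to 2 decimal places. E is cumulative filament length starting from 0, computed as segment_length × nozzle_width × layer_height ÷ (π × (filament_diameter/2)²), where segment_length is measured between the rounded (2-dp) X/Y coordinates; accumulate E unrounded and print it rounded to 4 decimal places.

At z = 14.28 mm: the cube is present — its section is the full 24×15 rectangle; the sphere at (14.5, 7.5): section is a regular 8-gon, circumradius = √(r²−h²) = √(12²−0.22²) = 11.998; Taking the intersection: the r=12 sphere at (14.5, 7.5) partially overlaps the 24×15 cube; clipping to the common part keeps 298.28 mm² — 1 connected region. The outline is a single polygon with 7 vertices. Extrusion per mm of travel: 0.6 × 0.28 / (π × 0.875²) = 0.069846. Accumulating E over each segment gives final E = 4.6826.

G0 X2.50 Y7.50 Z14.28
G1 X5.61 Y0.00 E0.5671
G1 X23.39 Y0.00 E1.8090
G1 X24.00 Y1.47 E1.9201
G1 X24.00 Y13.53 E2.7625
G1 X23.39 Y15.00 E2.8736
G1 X5.61 Y15.00 E4.1155
G1 X2.50 Y7.50 E4.6826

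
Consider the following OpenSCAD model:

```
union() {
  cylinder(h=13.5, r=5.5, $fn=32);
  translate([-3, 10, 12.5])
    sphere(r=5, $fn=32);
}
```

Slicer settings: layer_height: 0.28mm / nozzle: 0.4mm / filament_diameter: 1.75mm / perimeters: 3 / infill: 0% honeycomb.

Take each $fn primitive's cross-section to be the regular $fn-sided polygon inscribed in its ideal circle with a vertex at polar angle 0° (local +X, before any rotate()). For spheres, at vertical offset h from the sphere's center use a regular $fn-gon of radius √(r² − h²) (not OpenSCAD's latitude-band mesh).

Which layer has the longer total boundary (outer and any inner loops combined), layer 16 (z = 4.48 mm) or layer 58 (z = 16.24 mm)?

Layer 16 (z = 4.48): the r=5.5 cylinder contributes a regular 32-gon of circumradius 5.5 (perimeter = 2·32·5.500·sin(180°/32) = 34.50 mm); the sphere at (-3, 10) is absent (|z−center|=8.020 > r=5); Merging all regions: only the r=5.5 cylinder is present, so the union is just that shape — boundary = 34.50 mm. So its perimeter = 34.50 mm. Layer 58 (z = 16.24): the cylinder is not intersected at this z (z outside [0, 13.5]); the r=5 sphere at (-3, 10) contributes a regular 32-gon of circumradius √(5²−3.74²) = 3.318 (perimeter = 2·32·3.318·sin(180°/32) = 20.82 mm); Combining (union): only the r=5 sphere at (-3, 10) is present, so the union is just that shape — boundary = 20.82 mm. So its perimeter = 20.82 mm. Layer 16 is larger (34.50 vs 20.82 mm).

layer 16 (z = 4.48 mm)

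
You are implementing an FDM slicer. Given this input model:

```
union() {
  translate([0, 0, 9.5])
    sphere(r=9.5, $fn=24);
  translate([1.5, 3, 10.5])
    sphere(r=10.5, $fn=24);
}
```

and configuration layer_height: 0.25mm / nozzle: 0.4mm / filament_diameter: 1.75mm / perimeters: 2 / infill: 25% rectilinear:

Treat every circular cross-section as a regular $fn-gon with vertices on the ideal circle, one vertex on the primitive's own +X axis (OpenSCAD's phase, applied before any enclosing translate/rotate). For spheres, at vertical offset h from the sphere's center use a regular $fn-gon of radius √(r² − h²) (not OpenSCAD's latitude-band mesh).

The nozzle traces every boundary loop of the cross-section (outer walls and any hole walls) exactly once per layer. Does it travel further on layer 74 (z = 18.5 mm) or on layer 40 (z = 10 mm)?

Layer 74 (z = 18.5): the r=9.5 sphere slices to a regular 24-gon of circumradius 3.041 (√(r²−h²) with h=9 from center) (perimeter = 2·24·3.041·sin(180°/24) = 19.06 mm); the r=10.5 sphere at (1.5, 3) slices to a regular 24-gon of circumradius 6.801 (√(r²−h²) with h=8 from center) (perimeter = 2·24·6.801·sin(180°/24) = 42.61 mm); Merging all regions: the r=9.5 sphere lies entirely inside the r=10.5 sphere at (1.5, 3), so the union is just the r=10.5 sphere at (1.5, 3) — boundary = 42.61 mm. So its perimeter = 42.61 mm. Layer 40 (z = 10): the r=9.5 sphere slices to a regular 24-gon of circumradius 9.487 (√(r²−h²) with h=0.5 from center) (perimeter = 2·24·9.487·sin(180°/24) = 59.44 mm); the r=10.5 sphere at (1.5, 3) slices to a regular 24-gon of circumradius 10.488 (√(r²−h²) with h=0.5 from center) (perimeter = 2·24·10.488·sin(180°/24) = 65.71 mm); Combining (union): the regions partially overlap (shared area 241.29 mm²), so the edge portions inside another operand are dropped and the merged outline is re-measured after clipping — boundary = 69.63 mm. So its perimeter = 69.63 mm. Layer 40 is larger (69.63 vs 42.61 mm).

layer 40 (z = 10 mm)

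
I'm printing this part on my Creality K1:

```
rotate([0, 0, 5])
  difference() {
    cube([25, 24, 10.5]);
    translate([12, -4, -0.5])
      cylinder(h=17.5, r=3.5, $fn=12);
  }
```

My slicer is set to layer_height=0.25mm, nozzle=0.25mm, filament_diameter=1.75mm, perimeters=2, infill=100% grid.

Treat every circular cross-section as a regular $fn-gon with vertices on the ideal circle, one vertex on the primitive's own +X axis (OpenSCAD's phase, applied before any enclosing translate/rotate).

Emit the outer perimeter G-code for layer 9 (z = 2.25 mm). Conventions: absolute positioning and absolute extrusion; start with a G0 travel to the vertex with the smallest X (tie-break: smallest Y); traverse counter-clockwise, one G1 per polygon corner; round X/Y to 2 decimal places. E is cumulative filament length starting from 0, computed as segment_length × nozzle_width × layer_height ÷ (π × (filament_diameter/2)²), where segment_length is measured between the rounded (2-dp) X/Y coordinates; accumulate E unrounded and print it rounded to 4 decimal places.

At z = 2.25 mm: the cube is present — its section is the full 25×24 rectangle; the r=3.5 cylinder at (12, -4) gives a regular 12-gon of circumradius 3.5 (constant along its height); After the difference (first − rest): starting from the 25×24 cube, the r=3.5 cylinder at (12, -4) misses the remaining region (no effect) — 1 connected region; (rotated 5° about Z; rotation is an isometry so areas/perimeters/island counts are preserved). The outline is a single polygon with 4 vertices. Extrusion per mm of travel: 0.25 × 0.25 / (π × 0.875²) = 0.025984. Accumulating E over each segment gives final E = 2.5463.

G0 X-2.09 Y23.91 Z2.25
G1 X0.00 Y0.00 E0.6237
G1 X24.90 Y2.18 E1.2731
G1 X22.81 Y26.09 E1.8968
G1 X-2.09 Y23.91 E2.5463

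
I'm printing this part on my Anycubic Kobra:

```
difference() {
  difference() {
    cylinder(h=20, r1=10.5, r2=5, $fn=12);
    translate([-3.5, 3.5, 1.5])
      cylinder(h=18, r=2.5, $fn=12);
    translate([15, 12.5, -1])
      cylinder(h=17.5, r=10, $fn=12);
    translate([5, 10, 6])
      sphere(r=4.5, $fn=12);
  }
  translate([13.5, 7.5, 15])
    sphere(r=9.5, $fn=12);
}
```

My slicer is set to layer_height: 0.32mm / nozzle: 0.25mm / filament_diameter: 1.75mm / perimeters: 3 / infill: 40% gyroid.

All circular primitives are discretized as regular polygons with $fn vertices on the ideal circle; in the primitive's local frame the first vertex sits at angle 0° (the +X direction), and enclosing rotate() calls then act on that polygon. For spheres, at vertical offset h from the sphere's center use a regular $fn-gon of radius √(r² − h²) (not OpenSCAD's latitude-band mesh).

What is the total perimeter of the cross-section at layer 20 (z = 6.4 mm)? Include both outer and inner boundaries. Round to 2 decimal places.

70.33 mm

At z = 6.4 mm: the cone (r1=10.5→r2=5) has section circumradius 8.740 here — a regular 12-gon (perimeter = 2·12·8.740·sin(180°/12) = 54.29 mm); the r=2.5 cylinder at (-3.5, 3.5) gives a regular 12-gon of circumradius 2.5 (constant along its height) (perimeter = 2·12·2.500·sin(180°/12) = 15.53 mm); the r=10 cylinder at (15, 12.5) contributes a regular 12-gon of circumradius 10 (perimeter = 2·12·10.000·sin(180°/12) = 62.12 mm); the sphere at (5, 10): section is a regular 12-gon, circumradius = √(r²−h²) = √(4.5²−0.4²) = 4.482 (perimeter = 2·12·4.482·sin(180°/12) = 27.84 mm); Taking the first minus the rest: starting from the cone, the r=2.5 cylinder at (-3.5, 3.5) lies wholly inside it (removes its full 18.75 mm² and its 15.53 mm outline becomes a hole wall); the r=10 cylinder at (15, 12.5) misses the remaining region (no effect); the r=4.5 sphere at (5, 10) partially overlaps it — only the 7.04 mm² overlap (of its 60.27 mm²) is removed, clipping the outline — boundary (outer + 1 inner loop) = 70.33 mm; the r=9.5 sphere at (13.5, 7.5) slices to a regular 12-gon of circumradius 4.036 (√(r²−h²) with h=8.6 from center) (perimeter = 2·12·4.036·sin(180°/12) = 25.07 mm); After the difference (first − rest): starting from the result so far, the r=9.5 sphere at (13.5, 7.5) misses the remaining region (no effect) — boundary (outer + 1 inner loop) = 70.33 mm. Overall, the cross-section is one region with 1 hole. Total boundary length (outer + inner) = 70.33 mm.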